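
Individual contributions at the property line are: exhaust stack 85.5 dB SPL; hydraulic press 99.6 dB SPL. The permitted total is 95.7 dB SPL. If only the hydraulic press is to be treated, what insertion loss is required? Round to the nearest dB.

4 dB

Fixed contribution from the other source: Σ 10^(L/10) = 10^(85.5/10) = 3.548e+08 (85.50 dB SPL).
The limit corresponds to 10^(95.7/10) = 3.715e+09; subtracting the fixed part leaves 3.361e+09 for the hydraulic press, i.e. 95.26 dB SPL.
So the hydraulic press must be reduced from 99.6 to 95.26 dB SPL: IL = 4.34 dB.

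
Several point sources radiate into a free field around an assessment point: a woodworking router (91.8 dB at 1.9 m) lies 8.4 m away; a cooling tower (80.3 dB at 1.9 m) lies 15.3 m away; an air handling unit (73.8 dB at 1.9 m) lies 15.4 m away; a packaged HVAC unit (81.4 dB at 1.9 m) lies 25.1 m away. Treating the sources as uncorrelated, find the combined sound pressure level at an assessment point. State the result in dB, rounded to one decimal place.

79.0 dB

First find each source's level at the receiver (point-source: −20·log₁₀(r/r_ref)), then combine on an intensity basis.
woodworking router: 91.8 − 20·log₁₀(8.4/1.9) = 91.8 − 12.91 = 78.89 dB.
cooling tower: 80.3 − 20·log₁₀(15.3/1.9) = 80.3 − 18.12 = 62.18 dB.
air handling unit: 73.8 − 20·log₁₀(15.4/1.9) = 73.8 − 18.18 = 55.62 dB.
packaged HVAC unit: 81.4 − 20·log₁₀(25.1/1.9) = 81.4 − 22.42 = 58.98 dB.
Σ 10^(L/10) = 8.025e+07 → L_total = 10·log₁₀(8.025e+07) = 79.04 dB.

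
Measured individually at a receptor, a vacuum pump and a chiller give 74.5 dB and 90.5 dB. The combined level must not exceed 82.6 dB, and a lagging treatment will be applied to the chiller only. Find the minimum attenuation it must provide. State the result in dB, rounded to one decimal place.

The untreated sources together contribute 10^(74.5/10) = 2.818e+07, i.e. 74.50 dB.
To meet 82.6 dB overall, the treated chiller may contribute at most 10^(82.6/10) − 2.818e+07 = 1.538e+08, i.e. 81.87 dB.
Required insertion loss = 90.5 − 81.87 = 8.63 dB.

8.6 dB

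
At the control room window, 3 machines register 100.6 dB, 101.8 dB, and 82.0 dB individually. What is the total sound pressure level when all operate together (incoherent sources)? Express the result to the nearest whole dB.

104 dB

For uncorrelated sources the intensities add, so convert each level to linear form, sum, and take 10·log₁₀ of the total.
Σ 10^(L/10) = 10^(100.6/10) + 10^(101.8/10) + 10^(82.0/10) = 2.678e+10.
L_total = 10·log₁₀(2.678e+10) = 104.28 dB.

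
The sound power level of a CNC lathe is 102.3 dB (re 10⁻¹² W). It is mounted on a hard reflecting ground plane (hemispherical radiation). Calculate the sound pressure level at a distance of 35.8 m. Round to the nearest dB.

Free-field hemispherical radiation: L_p = L_w − 10·log₁₀(2π·r²), r = 35.8 m.
2π·r² = 8053 m², 10·log₁₀ of that is 39.059 dB.
L_p = 102.3 − 39.059 = 63.24 dB.

63 dB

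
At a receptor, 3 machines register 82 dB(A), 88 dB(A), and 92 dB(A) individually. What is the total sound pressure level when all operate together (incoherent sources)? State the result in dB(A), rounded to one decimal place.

For uncorrelated sources the intensities add, so convert each level to linear form, sum, and take 10·log₁₀ of the total.
Σ 10^(L/10) = 10^(82/10) + 10^(88/10) + 10^(92/10) = 2.374e+09.
L_total = 10·log₁₀(2.374e+09) = 93.76 dB(A).

93.8 dB(A)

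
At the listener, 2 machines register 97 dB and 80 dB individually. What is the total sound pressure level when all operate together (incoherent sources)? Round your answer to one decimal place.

For uncorrelated sources the intensities add, so convert each level to linear form, sum, and take 10·log₁₀ of the total.
Σ 10^(L/10) = 10^(97/10) + 10^(80/10) = 5.112e+09.
L_total = 10·log₁₀(5.112e+09) = 97.09 dB.

97.1 dB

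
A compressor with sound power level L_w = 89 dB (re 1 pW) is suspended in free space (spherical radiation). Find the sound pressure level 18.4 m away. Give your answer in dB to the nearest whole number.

53 dB

Free-field spherical radiation: L_p = L_w − 10·log₁₀(4π·r²), r = 18.4 m.
4π·r² = 4254 m², 10·log₁₀ of that is 36.288 dB.
L_p = 89 − 36.288 = 52.71 dB.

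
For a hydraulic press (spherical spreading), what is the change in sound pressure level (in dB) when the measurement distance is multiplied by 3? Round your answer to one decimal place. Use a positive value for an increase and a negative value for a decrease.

With spherical spreading the level changes by −20·log₁₀(r₂/r₁).
ΔL = −20·log₁₀(3) = -9.54 dB.

-9.5 dB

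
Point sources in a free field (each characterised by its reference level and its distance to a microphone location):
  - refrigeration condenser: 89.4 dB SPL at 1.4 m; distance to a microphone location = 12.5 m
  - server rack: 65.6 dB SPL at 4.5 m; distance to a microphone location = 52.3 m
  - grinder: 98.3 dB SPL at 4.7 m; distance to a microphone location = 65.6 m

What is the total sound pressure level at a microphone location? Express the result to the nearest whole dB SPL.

77 dB SPL

Propagate each source to the receiver with L = L_ref − 20·log₁₀(r/r_ref), then add intensities.
refrigeration condenser: 89.4 − 20·log₁₀(12.5/1.4) = 89.4 − 19.02 = 70.38 dB SPL.
server rack: 65.6 − 20·log₁₀(52.3/4.5) = 65.6 − 21.31 = 44.29 dB SPL.
grinder: 98.3 − 20·log₁₀(65.6/4.7) = 98.3 − 22.90 = 75.40 dB SPL.
Σ 10^(L/10) = 4.566e+07 → L_total = 10·log₁₀(4.566e+07) = 76.60 dB SPL.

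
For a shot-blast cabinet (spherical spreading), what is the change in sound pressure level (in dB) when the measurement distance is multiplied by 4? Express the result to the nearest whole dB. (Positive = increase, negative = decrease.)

-12 dB

With spherical spreading the level changes by −20·log₁₀(r₂/r₁).
ΔL = −20·log₁₀(4) = -12.04 dB.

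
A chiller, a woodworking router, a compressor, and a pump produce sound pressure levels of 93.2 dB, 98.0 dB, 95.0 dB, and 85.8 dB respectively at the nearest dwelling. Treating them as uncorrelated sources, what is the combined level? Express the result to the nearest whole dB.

Incoherent sources combine by intensity addition: L_total = 10·log₁₀(Σ 10^(L_i/10)).
Σ 10^(L/10) = 10^(93.2/10) + 10^(98.0/10) + 10^(95.0/10) + 10^(85.8/10) = 1.194e+10.
L_total = 10·log₁₀(1.194e+10) = 100.77 dB.

101 dB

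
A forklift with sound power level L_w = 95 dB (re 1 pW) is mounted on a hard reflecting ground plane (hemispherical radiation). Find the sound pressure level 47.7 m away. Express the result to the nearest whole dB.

Free-field hemispherical radiation: L_p = L_w − 10·log₁₀(2π·r²), r = 47.7 m.
2π·r² = 1.43e+04 m², 10·log₁₀ of that is 41.552 dB.
L_p = 95 − 41.552 = 53.45 dB.

53 dB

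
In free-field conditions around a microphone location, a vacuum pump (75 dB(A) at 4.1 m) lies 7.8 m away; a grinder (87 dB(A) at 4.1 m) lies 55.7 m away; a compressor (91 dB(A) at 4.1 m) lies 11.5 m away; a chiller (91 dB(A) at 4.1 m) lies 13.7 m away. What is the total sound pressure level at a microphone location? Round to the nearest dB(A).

Propagate each source to the receiver with L = L_ref − 20·log₁₀(r/r_ref), then add intensities.
vacuum pump: 75 − 20·log₁₀(7.8/4.1) = 75 − 5.59 = 69.41 dB(A).
grinder: 87 − 20·log₁₀(55.7/4.1) = 87 − 22.66 = 64.34 dB(A).
compressor: 91 − 20·log₁₀(11.5/4.1) = 91 − 8.96 = 82.04 dB(A).
chiller: 91 − 20·log₁₀(13.7/4.1) = 91 − 10.48 = 80.52 dB(A).
Σ 10^(L/10) = 2.842e+08 → L_total = 10·log₁₀(2.842e+08) = 84.54 dB(A).

85 dB(A)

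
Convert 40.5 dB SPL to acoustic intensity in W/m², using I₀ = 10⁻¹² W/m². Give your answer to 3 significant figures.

1.12e-08 W/m²

L = 10·log₁₀(I/I₀) ⇒ I = I₀·10^(L/10) = 10⁻¹² × 10^4.05.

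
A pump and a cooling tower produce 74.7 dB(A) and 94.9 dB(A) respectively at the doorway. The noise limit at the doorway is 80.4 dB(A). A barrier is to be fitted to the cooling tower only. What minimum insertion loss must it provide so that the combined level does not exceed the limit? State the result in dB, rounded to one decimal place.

Fixed contribution from the other source: Σ 10^(L/10) = 10^(74.7/10) = 2.951e+07 (74.70 dB(A)).
The limit corresponds to 10^(80.4/10) = 1.096e+08; subtracting the fixed part leaves 8.014e+07 for the cooling tower, i.e. 79.04 dB(A).
Required insertion loss = 94.9 − 79.04 = 15.86 dB.

15.9 dB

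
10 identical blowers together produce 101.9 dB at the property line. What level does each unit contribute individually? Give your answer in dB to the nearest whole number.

92 dB

For N identical incoherent sources L_total = L₁ + 10·log₁₀ N, so L₁ = 101.9 − 10·log₁₀(10) = 101.9 − 10.000.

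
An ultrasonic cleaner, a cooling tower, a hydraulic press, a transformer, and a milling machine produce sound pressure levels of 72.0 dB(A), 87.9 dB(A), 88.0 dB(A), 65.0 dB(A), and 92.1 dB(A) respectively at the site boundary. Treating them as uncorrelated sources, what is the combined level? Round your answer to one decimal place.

94.6 dB(A)

For uncorrelated sources the intensities add, so convert each level to linear form, sum, and take 10·log₁₀ of the total.
Σ 10^(L/10) = 10^(72.0/10) + 10^(87.9/10) + 10^(88.0/10) + 10^(65.0/10) + 10^(92.1/10) = 2.888e+09.
L_total = 10·log₁₀(2.888e+09) = 94.61 dB(A).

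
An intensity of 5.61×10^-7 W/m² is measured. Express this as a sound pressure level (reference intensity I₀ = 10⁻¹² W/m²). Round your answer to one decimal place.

57.5 dB

L = 10·log₁₀(I/I₀) = 10·log₁₀(5.61×10^-7/10⁻¹²) = 10·log₁₀(5.61×10^5).
L = 10·(0.7490 + 5) = 57.49 dB.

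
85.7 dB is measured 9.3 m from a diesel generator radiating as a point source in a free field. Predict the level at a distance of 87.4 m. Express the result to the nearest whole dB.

Spherical spreading from a point source gives a 20·log₁₀(r₂/r₁) drop.
L₂ = 85.7 − 20·log₁₀(87.4/9.3) = 85.7 − 19.461 = 66.24 dB.

66 dB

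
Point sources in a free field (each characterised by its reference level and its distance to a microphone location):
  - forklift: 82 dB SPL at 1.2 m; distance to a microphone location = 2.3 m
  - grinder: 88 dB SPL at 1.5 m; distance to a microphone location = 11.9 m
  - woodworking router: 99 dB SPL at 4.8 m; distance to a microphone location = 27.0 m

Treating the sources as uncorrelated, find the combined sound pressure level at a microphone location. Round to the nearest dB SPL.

85 dB SPL

Apply inverse-square spreading to bring every level to the receiver, then sum 10^(L/10).
forklift: 82 − 20·log₁₀(2.3/1.2) = 82 − 5.65 = 76.35 dB SPL.
grinder: 88 − 20·log₁₀(11.9/1.5) = 88 − 17.99 = 70.01 dB SPL.
woodworking router: 99 − 20·log₁₀(27.0/4.8) = 99 − 15.00 = 84.00 dB SPL.
Σ 10^(L/10) = 3.042e+08 → L_total = 10·log₁₀(3.042e+08) = 84.83 dB SPL.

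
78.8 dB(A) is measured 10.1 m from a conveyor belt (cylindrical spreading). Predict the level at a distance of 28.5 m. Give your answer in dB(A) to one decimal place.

74.3 dB(A)

For a line source, L₂ = L₁ − 10·log₁₀(r₂/r₁).
L₂ = 78.8 − 10·log₁₀(28.5/10.1) = 78.8 − 4.505 = 74.29 dB(A).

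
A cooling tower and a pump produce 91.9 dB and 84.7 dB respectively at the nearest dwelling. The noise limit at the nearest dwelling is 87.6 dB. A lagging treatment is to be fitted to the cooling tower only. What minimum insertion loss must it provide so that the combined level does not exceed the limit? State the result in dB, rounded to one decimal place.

7.4 dB

Fixed contribution from the other source: Σ 10^(L/10) = 10^(84.7/10) = 2.951e+08 (84.70 dB).
The limit corresponds to 10^(87.6/10) = 5.754e+08; subtracting the fixed part leaves 2.803e+08 for the cooling tower, i.e. 84.48 dB.
Required insertion loss = 91.9 − 84.48 = 7.42 dB.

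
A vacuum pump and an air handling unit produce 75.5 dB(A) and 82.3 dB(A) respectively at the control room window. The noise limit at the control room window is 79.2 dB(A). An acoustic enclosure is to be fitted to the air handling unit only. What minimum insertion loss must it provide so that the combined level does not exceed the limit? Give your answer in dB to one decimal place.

5.5 dB

The untreated sources together contribute 10^(75.5/10) = 3.548e+07, i.e. 75.50 dB(A).
The limit corresponds to 10^(79.2/10) = 8.318e+07; subtracting the fixed part leaves 4.770e+07 for the air handling unit, i.e. 76.78 dB(A).
So the air handling unit must be reduced from 82.3 to 76.78 dB(A): IL = 5.52 dB.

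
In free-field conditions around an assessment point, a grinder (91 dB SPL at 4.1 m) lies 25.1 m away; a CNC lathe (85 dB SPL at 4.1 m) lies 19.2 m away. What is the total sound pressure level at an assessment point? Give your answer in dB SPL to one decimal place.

76.8 dB SPL

Propagate each source to the receiver with L = L_ref − 20·log₁₀(r/r_ref), then add intensities.
grinder: 91 − 20·log₁₀(25.1/4.1) = 91 − 15.74 = 75.26 dB SPL.
CNC lathe: 85 − 20·log₁₀(19.2/4.1) = 85 − 13.41 = 71.59 dB SPL.
Σ 10^(L/10) = 4.801e+07 → L_total = 10·log₁₀(4.801e+07) = 76.81 dB SPL.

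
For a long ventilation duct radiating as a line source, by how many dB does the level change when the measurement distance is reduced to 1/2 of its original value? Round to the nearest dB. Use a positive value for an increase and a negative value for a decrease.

Line-source spreading: ΔL = −10·log₁₀(r₂/r₁).
ΔL = −10·log₁₀(0.5) = +3.01 dB.

+3 dB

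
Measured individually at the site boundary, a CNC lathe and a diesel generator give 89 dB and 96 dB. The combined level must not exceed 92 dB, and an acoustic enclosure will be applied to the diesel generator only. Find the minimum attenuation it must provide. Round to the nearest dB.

7 dB

The untreated sources together contribute 10^(89/10) = 7.943e+08, i.e. 89.00 dB.
The limit corresponds to 10^(92/10) = 1.585e+09; subtracting the fixed part leaves 7.906e+08 for the diesel generator, i.e. 88.98 dB.
So the diesel generator must be reduced from 96 to 88.98 dB: IL = 7.02 dB.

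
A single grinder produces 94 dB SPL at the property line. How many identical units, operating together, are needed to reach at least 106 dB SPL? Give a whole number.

N identical sources give L₁ + 10·log₁₀ N, so require 10·log₁₀ N ≥ 106 − 94 = 12.0 dB.
N ≥ 10^(12.0/10) = 15.849, so N = 16.

16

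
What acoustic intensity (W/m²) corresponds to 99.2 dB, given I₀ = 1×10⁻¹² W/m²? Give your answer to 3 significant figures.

0.00832 W/m²

I = I₀·10^(L/10) = 10⁻¹² × 10^(99.2/10) = 10^(-2.080).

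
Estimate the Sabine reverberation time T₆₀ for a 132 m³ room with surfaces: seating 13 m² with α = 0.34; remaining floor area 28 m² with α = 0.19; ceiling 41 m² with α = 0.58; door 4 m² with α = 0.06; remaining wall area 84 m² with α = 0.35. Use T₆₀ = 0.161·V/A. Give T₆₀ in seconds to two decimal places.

0.34 s

Summing Sᵢαᵢ: 13·0.34 + 28·0.19 + 41·0.58 + 4·0.06 + 84·0.35 = 63.16 m².
T₆₀ = 0.161 × 132 / 63.16 = 0.336 s.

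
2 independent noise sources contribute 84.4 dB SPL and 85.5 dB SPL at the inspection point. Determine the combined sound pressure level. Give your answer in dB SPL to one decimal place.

88.0 dB SPL

Incoherent sources combine by intensity addition: L_total = 10·log₁₀(Σ 10^(L_i/10)).
Σ 10^(L/10) = 10^(84.4/10) + 10^(85.5/10) = 6.302e+08.
L_total = 10·log₁₀(6.302e+08) = 88.00 dB SPL.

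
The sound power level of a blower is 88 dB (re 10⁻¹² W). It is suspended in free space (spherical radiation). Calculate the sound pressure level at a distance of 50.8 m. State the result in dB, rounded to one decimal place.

42.9 dB

The power spreads over a sphere of area 4π·r², so L_p = L_w − 10·log₁₀(4π·r²).
4π·r² = 3.243e+04 m², 10·log₁₀ of that is 45.109 dB.
L_p = 88 − 45.109 = 42.89 dB.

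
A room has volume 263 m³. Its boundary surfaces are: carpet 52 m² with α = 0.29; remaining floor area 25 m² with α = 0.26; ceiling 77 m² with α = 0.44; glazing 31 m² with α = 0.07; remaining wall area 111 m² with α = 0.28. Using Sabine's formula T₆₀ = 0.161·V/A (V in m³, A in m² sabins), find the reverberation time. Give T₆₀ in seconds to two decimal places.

0.48 s

Summing Sᵢαᵢ: 52·0.29 + 25·0.26 + 77·0.44 + 31·0.07 + 111·0.28 = 88.71 m².
T₆₀ = 0.161 × 263 / 88.71 = 0.477 s.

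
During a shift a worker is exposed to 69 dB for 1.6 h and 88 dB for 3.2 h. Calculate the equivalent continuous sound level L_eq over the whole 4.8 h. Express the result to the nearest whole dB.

The energy average is taken in the linear domain: L_eq = 10·log₁₀[(Σ tᵢ·10^(Lᵢ/10))/T], T = 4.8 h.
Σ tᵢ·10^(Lᵢ/10) = 1.6·10^(69/10) + 3.2·10^(88/10) = 2.032e+09.
L_eq = 10·log₁₀(2.032e+09/4.8) = 86.27 dB.

86 dB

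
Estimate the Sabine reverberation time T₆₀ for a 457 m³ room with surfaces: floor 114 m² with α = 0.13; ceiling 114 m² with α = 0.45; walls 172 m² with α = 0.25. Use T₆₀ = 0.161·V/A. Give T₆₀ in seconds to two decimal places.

0.67 s

Total absorption A = 114·0.13 + 114·0.45 + 172·0.25 = 109.12 m² sabins.
T₆₀ = 0.161·V/A = 0.161·457/109.12 = 0.674 s.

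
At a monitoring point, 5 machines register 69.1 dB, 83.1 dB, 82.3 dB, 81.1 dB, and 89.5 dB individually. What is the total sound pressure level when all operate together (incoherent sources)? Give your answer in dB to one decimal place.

91.5 dB

Incoherent sources combine by intensity addition: L_total = 10·log₁₀(Σ 10^(L_i/10)).
Σ 10^(L/10) = 10^(69.1/10) + 10^(83.1/10) + 10^(82.3/10) + 10^(81.1/10) + 10^(89.5/10) = 1.402e+09.
L_total = 10·log₁₀(1.402e+09) = 91.47 dB.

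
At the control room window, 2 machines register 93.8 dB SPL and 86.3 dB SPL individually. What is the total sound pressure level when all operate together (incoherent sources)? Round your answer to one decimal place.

For uncorrelated sources the intensities add, so convert each level to linear form, sum, and take 10·log₁₀ of the total.
Σ 10^(L/10) = 10^(93.8/10) + 10^(86.3/10) = 2.825e+09.
L_total = 10·log₁₀(2.825e+09) = 94.51 dB SPL.

94.5 dB SPL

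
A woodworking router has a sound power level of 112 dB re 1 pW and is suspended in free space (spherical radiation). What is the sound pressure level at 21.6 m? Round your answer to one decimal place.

L_p = L_w − 10·log₁₀(4π·r²) with r = 21.6 m.
4π·r² = 5863 m², 10·log₁₀ of that is 37.681 dB.
L_p = 112 − 37.681 = 74.32 dB.

74.3 dB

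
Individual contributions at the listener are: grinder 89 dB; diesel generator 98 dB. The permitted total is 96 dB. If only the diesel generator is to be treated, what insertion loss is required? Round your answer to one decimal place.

3.0 dB

The untreated sources together contribute 10^(89/10) = 7.943e+08, i.e. 89.00 dB.
To meet 96 dB overall, the treated diesel generator may contribute at most 10^(96/10) − 7.943e+08 = 3.187e+09, i.e. 95.03 dB.
Required insertion loss = 98 − 95.03 = 2.97 dB.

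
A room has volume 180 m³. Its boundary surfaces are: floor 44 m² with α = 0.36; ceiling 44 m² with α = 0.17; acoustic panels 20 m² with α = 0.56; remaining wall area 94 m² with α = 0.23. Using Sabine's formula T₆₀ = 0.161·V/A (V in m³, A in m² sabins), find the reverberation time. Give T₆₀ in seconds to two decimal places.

0.52 s

Total absorption A = 44·0.36 + 44·0.17 + 20·0.56 + 94·0.23 = 56.14 m² sabins.
T₆₀ = 0.161 × 180 / 56.14 = 0.516 s.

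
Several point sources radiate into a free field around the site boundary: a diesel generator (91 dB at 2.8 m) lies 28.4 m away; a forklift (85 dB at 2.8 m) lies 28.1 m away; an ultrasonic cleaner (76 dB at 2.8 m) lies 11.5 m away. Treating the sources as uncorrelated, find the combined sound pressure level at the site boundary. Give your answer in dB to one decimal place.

72.5 dB

Propagate each source to the receiver with L = L_ref − 20·log₁₀(r/r_ref), then add intensities.
diesel generator: 91 − 20·log₁₀(28.4/2.8) = 91 − 20.12 = 70.88 dB.
forklift: 85 − 20·log₁₀(28.1/2.8) = 85 − 20.03 = 64.97 dB.
ultrasonic cleaner: 76 − 20·log₁₀(11.5/2.8) = 76 − 12.27 = 63.73 dB.
Σ 10^(L/10) = 1.774e+07 → L_total = 10·log₁₀(1.774e+07) = 72.49 dB.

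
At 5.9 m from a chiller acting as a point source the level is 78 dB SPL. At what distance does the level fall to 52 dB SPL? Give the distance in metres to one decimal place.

117.7 m

The 26.0 dB drop corresponds to a distance ratio of 10^(26.0/20) for a point source.
r₂ = 5.9·10^((78−52)/20) = 5.9·10^(26.0/20) = 117.72 m.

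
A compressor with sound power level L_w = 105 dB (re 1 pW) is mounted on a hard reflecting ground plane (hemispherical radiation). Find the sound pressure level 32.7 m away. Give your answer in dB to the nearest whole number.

67 dB

Free-field hemispherical radiation: L_p = L_w − 10·log₁₀(2π·r²), r = 32.7 m.
2π·r² = 6719 m², 10·log₁₀ of that is 38.273 dB.
L_p = 105 − 38.273 = 66.73 dB.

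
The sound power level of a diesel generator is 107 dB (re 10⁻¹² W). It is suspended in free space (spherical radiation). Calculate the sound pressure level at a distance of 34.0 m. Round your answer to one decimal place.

65.4 dB

Free-field spherical radiation: L_p = L_w − 10·log₁₀(4π·r²), r = 34.0 m.
4π·r² = 1.453e+04 m², 10·log₁₀ of that is 41.622 dB.
L_p = 107 − 41.622 = 65.38 dB.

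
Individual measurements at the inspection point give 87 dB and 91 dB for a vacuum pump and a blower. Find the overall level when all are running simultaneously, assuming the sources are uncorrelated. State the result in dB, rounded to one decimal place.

Incoherent sources combine by intensity addition: L_total = 10·log₁₀(Σ 10^(L_i/10)).
Σ 10^(L/10) = 10^(87/10) + 10^(91/10) = 1.760e+09.
L_total = 10·log₁₀(1.760e+09) = 92.46 dB.

92.5 dB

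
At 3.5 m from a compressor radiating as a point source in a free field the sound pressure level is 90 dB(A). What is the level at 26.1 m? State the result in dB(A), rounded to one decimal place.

72.5 dB(A)

Spherical spreading from a point source gives a 20·log₁₀(r₂/r₁) drop.
L₂ = 90 − 20·log₁₀(26.1/3.5) = 90 − 17.451 = 72.55 dB(A).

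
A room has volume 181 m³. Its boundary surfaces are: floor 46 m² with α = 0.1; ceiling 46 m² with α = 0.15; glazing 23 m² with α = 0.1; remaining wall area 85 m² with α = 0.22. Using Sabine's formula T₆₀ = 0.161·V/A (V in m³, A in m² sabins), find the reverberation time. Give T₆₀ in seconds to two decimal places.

0.90 s

Summing Sᵢαᵢ: 46·0.1 + 46·0.15 + 23·0.1 + 85·0.22 = 32.50 m².
T₆₀ = 0.161·V/A = 0.161·181/32.50 = 0.897 s.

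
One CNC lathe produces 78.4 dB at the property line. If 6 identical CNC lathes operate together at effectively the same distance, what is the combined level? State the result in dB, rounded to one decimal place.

With 6 equal, uncorrelated contributions the intensity is 6× that of one unit, giving a rise of 10·log₁₀ 6.
L_total = 78.4 + 10·log₁₀(6) = 78.4 + 7.782 = 86.18 dB.

86.2 dB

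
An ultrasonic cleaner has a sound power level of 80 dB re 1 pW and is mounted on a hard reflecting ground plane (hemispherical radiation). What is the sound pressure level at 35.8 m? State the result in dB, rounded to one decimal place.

Free-field hemispherical radiation: L_p = L_w − 10·log₁₀(2π·r²), r = 35.8 m.
2π·r² = 8053 m², 10·log₁₀ of that is 39.059 dB.
L_p = 80 − 39.059 = 40.94 dB.

40.9 dB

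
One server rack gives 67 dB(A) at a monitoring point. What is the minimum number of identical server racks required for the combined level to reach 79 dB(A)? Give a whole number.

16

Need L₁ + 10·log₁₀ N ≥ 79, i.e. log₁₀ N ≥ 1.20.
N ≥ 10^(12.0/10) = 15.849, so N = 16.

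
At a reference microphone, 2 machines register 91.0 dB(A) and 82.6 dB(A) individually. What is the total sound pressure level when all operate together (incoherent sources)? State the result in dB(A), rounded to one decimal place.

Incoherent sources combine by intensity addition: L_total = 10·log₁₀(Σ 10^(L_i/10)).
Σ 10^(L/10) = 10^(91.0/10) + 10^(82.6/10) = 1.441e+09.
L_total = 10·log₁₀(1.441e+09) = 91.59 dB(A).

91.6 dB(A)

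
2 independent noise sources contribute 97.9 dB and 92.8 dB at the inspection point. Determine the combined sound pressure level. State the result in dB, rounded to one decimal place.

99.1 dB

Incoherent sources combine by intensity addition: L_total = 10·log₁₀(Σ 10^(L_i/10)).
Σ 10^(L/10) = 10^(97.9/10) + 10^(92.8/10) = 8.071e+09.
L_total = 10·log₁₀(8.071e+09) = 99.07 dB.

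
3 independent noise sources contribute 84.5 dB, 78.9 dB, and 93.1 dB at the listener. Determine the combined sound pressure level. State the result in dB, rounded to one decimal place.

93.8 dB

For uncorrelated sources the intensities add, so convert each level to linear form, sum, and take 10·log₁₀ of the total.
Σ 10^(L/10) = 10^(84.5/10) + 10^(78.9/10) + 10^(93.1/10) = 2.401e+09.
L_total = 10·log₁₀(2.401e+09) = 93.80 dB.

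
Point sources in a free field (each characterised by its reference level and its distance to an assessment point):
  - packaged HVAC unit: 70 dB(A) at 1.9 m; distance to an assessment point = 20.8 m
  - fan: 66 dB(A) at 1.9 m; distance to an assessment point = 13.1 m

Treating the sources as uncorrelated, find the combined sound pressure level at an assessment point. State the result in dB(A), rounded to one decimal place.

Propagate each source to the receiver with L = L_ref − 20·log₁₀(r/r_ref), then add intensities.
packaged HVAC unit: 70 − 20·log₁₀(20.8/1.9) = 70 − 20.79 = 49.21 dB(A).
fan: 66 − 20·log₁₀(13.1/1.9) = 66 − 16.77 = 49.23 dB(A).
Σ 10^(L/10) = 1.672e+05 → L_total = 10·log₁₀(1.672e+05) = 52.23 dB(A).

52.2 dB(A)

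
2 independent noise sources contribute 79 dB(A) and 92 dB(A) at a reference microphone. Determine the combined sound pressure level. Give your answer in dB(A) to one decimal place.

92.2 dB(A)

For uncorrelated sources the intensities add, so convert each level to linear form, sum, and take 10·log₁₀ of the total.
Σ 10^(L/10) = 10^(79/10) + 10^(92/10) = 1.664e+09.
L_total = 10·log₁₀(1.664e+09) = 92.21 dB(A).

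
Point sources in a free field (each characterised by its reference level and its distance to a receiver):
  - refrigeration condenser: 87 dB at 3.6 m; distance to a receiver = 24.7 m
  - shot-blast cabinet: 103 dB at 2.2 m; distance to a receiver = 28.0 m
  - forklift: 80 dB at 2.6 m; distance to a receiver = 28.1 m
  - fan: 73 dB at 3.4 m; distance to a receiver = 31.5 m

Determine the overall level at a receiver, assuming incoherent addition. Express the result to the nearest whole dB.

81 dB

Propagate each source to the receiver with L = L_ref − 20·log₁₀(r/r_ref), then add intensities.
refrigeration condenser: 87 − 20·log₁₀(24.7/3.6) = 87 − 16.73 = 70.27 dB.
shot-blast cabinet: 103 − 20·log₁₀(28.0/2.2) = 103 − 22.09 = 80.91 dB.
forklift: 80 − 20·log₁₀(28.1/2.6) = 80 − 20.67 = 59.33 dB.
fan: 73 − 20·log₁₀(31.5/3.4) = 73 − 19.34 = 53.66 dB.
Σ 10^(L/10) = 1.349e+08 → L_total = 10·log₁₀(1.349e+08) = 81.30 dB.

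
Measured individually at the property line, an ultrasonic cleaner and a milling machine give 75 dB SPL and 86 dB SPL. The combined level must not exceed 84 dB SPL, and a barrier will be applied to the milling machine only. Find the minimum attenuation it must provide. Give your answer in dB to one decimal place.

The untreated sources together contribute 10^(75/10) = 3.162e+07, i.e. 75.00 dB SPL.
To meet 84 dB SPL overall, the treated milling machine may contribute at most 10^(84/10) − 3.162e+07 = 2.196e+08, i.e. 83.42 dB SPL.
So the milling machine must be reduced from 86 to 83.42 dB SPL: IL = 2.58 dB.

2.6 dB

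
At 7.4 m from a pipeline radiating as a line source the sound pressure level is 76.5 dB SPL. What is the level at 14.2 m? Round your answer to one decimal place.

Cylindrical spreading from a line source gives a 10·log₁₀(r₂/r₁) drop.
L₂ = 76.5 − 10·log₁₀(14.2/7.4) = 76.5 − 2.831 = 73.67 dB SPL.

73.7 dB SPL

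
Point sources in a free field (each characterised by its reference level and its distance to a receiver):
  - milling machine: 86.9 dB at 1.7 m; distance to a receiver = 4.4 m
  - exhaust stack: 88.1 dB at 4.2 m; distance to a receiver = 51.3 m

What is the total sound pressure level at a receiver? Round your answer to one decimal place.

78.9 dB

First find each source's level at the receiver (point-source: −20·log₁₀(r/r_ref)), then combine on an intensity basis.
milling machine: 86.9 − 20·log₁₀(4.4/1.7) = 86.9 − 8.26 = 78.64 dB.
exhaust stack: 88.1 − 20·log₁₀(51.3/4.2) = 88.1 − 21.74 = 66.36 dB.
Σ 10^(L/10) = 7.744e+07 → L_total = 10·log₁₀(7.744e+07) = 78.89 dB.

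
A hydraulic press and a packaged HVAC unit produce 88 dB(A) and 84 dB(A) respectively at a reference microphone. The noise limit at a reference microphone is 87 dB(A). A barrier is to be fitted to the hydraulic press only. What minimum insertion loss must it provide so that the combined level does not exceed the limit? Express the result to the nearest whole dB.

4 dB

Everything except the hydraulic press sums to 10^(84/10) = 2.512e+08 in linear terms, 84.00 dB(A).
To meet 87 dB(A) overall, the treated hydraulic press may contribute at most 10^(87/10) − 2.512e+08 = 2.500e+08, i.e. 83.98 dB(A).
Required insertion loss = 88 − 83.98 = 4.02 dB.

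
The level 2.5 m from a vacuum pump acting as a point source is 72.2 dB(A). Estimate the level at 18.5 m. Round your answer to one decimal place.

For a point source, L₂ = L₁ − 20·log₁₀(r₂/r₁).
L₂ = 72.2 − 20·log₁₀(18.5/2.5) = 72.2 − 17.385 = 54.82 dB(A).

54.8 dB(A)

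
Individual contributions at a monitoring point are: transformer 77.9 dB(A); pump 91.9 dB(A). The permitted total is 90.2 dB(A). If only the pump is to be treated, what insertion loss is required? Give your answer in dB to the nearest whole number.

Everything except the pump sums to 10^(77.9/10) = 6.166e+07 in linear terms, 77.90 dB(A).
The limit corresponds to 10^(90.2/10) = 1.047e+09; subtracting the fixed part leaves 9.855e+08 for the pump, i.e. 89.94 dB(A).
Required insertion loss = 91.9 − 89.94 = 1.96 dB.

2 dB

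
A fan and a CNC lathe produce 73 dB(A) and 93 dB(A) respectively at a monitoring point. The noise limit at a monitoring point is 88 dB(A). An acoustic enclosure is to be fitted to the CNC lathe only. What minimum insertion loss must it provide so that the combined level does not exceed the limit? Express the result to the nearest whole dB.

The untreated sources together contribute 10^(73/10) = 1.995e+07, i.e. 73.00 dB(A).
To meet 88 dB(A) overall, the treated CNC lathe may contribute at most 10^(88/10) − 1.995e+07 = 6.110e+08, i.e. 87.86 dB(A).
So the CNC lathe must be reduced from 93 to 87.86 dB(A): IL = 5.14 dB.

5 dB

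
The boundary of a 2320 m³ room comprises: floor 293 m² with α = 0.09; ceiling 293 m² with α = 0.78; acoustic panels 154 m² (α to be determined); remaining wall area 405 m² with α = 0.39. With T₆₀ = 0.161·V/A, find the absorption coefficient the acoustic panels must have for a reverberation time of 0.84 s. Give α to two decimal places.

From T₆₀ = 0.161·V/A, the target T₆₀ = 0.84 s needs A = 0.161·2320/0.84 = 444.67 m².
Absorption from the other surfaces = 293·0.09 + 293·0.78 + 405·0.39 = 412.86 m², so the acoustic panels must supply 31.81 m² over 154 m².
α = 31.81/154 = 0.207.

0.21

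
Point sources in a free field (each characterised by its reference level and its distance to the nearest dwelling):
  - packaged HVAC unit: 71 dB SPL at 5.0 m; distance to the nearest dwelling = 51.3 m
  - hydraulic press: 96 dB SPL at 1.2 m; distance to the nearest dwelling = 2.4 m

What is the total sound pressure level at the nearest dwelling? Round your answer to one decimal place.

90.0 dB SPL

First find each source's level at the receiver (point-source: −20·log₁₀(r/r_ref)), then combine on an intensity basis.
packaged HVAC unit: 71 − 20·log₁₀(51.3/5.0) = 71 − 20.22 = 50.78 dB SPL.
hydraulic press: 96 − 20·log₁₀(2.4/1.2) = 96 − 6.02 = 89.98 dB SPL.
Σ 10^(L/10) = 9.954e+08 → L_total = 10·log₁₀(9.954e+08) = 89.98 dB SPL.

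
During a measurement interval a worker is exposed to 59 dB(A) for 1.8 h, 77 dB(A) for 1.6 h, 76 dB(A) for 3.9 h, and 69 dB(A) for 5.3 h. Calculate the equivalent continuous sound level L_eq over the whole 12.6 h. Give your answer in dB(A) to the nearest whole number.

73 dB(A)

The energy average is taken in the linear domain: L_eq = 10·log₁₀[(Σ tᵢ·10^(Lᵢ/10))/T], T = 12.6 h.
Σ tᵢ·10^(Lᵢ/10) = 1.8·10^(59/10) + 1.6·10^(77/10) + 3.9·10^(76/10) + 5.3·10^(69/10) = 2.790e+08.
L_eq = 10·log₁₀(2.790e+08/12.6) = 73.45 dB(A).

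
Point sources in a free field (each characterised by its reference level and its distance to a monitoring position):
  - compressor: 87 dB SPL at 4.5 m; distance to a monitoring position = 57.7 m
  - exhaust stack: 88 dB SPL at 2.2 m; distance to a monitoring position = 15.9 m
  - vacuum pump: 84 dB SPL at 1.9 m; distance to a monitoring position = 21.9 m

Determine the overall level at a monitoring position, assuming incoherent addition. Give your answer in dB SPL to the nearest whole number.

72 dB SPL

First find each source's level at the receiver (point-source: −20·log₁₀(r/r_ref)), then combine on an intensity basis.
compressor: 87 − 20·log₁₀(57.7/4.5) = 87 − 22.16 = 64.84 dB SPL.
exhaust stack: 88 − 20·log₁₀(15.9/2.2) = 88 − 17.18 = 70.82 dB SPL.
vacuum pump: 84 − 20·log₁₀(21.9/1.9) = 84 − 21.23 = 62.77 dB SPL.
Σ 10^(L/10) = 1.702e+07 → L_total = 10·log₁₀(1.702e+07) = 72.31 dB SPL.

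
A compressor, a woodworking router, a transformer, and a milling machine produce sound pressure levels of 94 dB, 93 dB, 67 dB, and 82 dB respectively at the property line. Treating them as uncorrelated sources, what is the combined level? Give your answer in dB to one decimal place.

96.7 dB

Incoherent sources combine by intensity addition: L_total = 10·log₁₀(Σ 10^(L_i/10)).
Σ 10^(L/10) = 10^(94/10) + 10^(93/10) + 10^(67/10) + 10^(82/10) = 4.671e+09.
L_total = 10·log₁₀(4.671e+09) = 96.69 dB.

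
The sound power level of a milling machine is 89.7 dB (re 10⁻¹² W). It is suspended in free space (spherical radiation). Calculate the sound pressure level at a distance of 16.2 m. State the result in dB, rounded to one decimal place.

54.5 dB

The power spreads over a sphere of area 4π·r², so L_p = L_w − 10·log₁₀(4π·r²).
4π·r² = 3298 m², 10·log₁₀ of that is 35.182 dB.
L_p = 89.7 − 35.182 = 54.52 dB.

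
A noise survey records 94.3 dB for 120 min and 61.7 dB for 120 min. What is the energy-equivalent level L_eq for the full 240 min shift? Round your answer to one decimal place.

91.3 dB

L_eq = 10·log₁₀[(1/T)·Σ tᵢ·10^(Lᵢ/10)] with T = 240 min.
Σ tᵢ·10^(Lᵢ/10) = 120·10^(94.3/10) + 120·10^(61.7/10) = 3.232e+11.
L_eq = 10·log₁₀(3.232e+11/240) = 91.29 dB.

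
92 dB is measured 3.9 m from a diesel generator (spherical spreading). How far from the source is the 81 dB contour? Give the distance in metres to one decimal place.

For a point source L₁ − L₂ = 20·log₁₀(r₂/r₁), so r₂ = r₁·10^((L₁−L₂)/20).
r₂ = 3.9·10^((92−81)/20) = 3.9·10^(11.0/20) = 13.84 m.

13.8 m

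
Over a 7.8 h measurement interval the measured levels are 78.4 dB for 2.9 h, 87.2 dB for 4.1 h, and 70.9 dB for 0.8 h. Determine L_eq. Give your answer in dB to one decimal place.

L_eq = 10·log₁₀[(1/T)·Σ tᵢ·10^(Lᵢ/10)] with T = 7.8 h.
Σ tᵢ·10^(Lᵢ/10) = 2.9·10^(78.4/10) + 4.1·10^(87.2/10) + 0.8·10^(70.9/10) = 2.362e+09.
L_eq = 10·log₁₀(2.362e+09/7.8) = 84.81 dB.

84.8 dB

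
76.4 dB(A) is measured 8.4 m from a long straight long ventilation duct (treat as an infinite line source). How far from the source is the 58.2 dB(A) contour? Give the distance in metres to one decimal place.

The 18.2 dB drop corresponds to a distance ratio of 10^(18.2/10) for a line source.
r₂ = 8.4·10^((76.4−58.2)/10) = 8.4·10^(18.2/10) = 554.98 m.

555.0 m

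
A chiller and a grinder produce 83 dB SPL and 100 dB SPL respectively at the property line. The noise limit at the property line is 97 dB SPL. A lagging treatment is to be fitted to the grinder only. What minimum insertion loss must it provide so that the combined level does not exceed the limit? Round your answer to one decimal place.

The untreated sources together contribute 10^(83/10) = 1.995e+08, i.e. 83.00 dB SPL.
The limit corresponds to 10^(97/10) = 5.012e+09; subtracting the fixed part leaves 4.812e+09 for the grinder, i.e. 96.82 dB SPL.
Required insertion loss = 100 − 96.82 = 3.18 dB.

3.2 dB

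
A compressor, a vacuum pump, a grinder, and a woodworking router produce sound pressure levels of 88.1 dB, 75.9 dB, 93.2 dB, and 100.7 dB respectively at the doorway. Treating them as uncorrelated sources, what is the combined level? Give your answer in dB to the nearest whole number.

Incoherent sources combine by intensity addition: L_total = 10·log₁₀(Σ 10^(L_i/10)).
Σ 10^(L/10) = 10^(88.1/10) + 10^(75.9/10) + 10^(93.2/10) + 10^(100.7/10) = 1.452e+10.
L_total = 10·log₁₀(1.452e+10) = 101.62 dB.

102 dB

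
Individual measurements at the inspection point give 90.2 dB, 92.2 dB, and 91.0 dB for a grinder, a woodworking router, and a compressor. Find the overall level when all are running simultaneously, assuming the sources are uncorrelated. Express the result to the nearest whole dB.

96 dB

Incoherent sources combine by intensity addition: L_total = 10·log₁₀(Σ 10^(L_i/10)).
Σ 10^(L/10) = 10^(90.2/10) + 10^(92.2/10) + 10^(91.0/10) = 3.966e+09.
L_total = 10·log₁₀(3.966e+09) = 95.98 dB.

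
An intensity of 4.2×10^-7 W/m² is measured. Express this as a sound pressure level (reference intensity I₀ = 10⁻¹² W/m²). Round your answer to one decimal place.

56.2 dB

Dividing by I₀ shifts the exponent by 12: I/I₀ = 4.2×10^5.
L = 10·(0.6232 + 5) = 56.23 dB.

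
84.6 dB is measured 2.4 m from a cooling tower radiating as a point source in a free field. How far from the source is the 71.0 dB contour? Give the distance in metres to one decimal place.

For a point source L₁ − L₂ = 20·log₁₀(r₂/r₁), so r₂ = r₁·10^((L₁−L₂)/20).
r₂ = 2.4·10^((84.6−71.0)/20) = 2.4·10^(13.6/20) = 11.49 m.

11.5 m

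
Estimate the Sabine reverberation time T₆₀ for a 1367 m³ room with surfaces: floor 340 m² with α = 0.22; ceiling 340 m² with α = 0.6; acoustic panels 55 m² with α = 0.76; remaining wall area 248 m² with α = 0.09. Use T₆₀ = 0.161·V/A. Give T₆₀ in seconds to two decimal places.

Total absorption A = 340·0.22 + 340·0.6 + 55·0.76 + 248·0.09 = 342.92 m² sabins.
T₆₀ = 0.161 × 1367 / 342.92 = 0.642 s.

0.64 s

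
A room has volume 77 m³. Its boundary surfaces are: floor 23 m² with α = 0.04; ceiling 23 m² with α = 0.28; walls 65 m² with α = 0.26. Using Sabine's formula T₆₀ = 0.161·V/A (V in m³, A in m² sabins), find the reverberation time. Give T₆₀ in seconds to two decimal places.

Summing Sᵢαᵢ: 23·0.04 + 23·0.28 + 65·0.26 = 24.26 m².
T₆₀ = 0.161·V/A = 0.161·77/24.26 = 0.511 s.

0.51 s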